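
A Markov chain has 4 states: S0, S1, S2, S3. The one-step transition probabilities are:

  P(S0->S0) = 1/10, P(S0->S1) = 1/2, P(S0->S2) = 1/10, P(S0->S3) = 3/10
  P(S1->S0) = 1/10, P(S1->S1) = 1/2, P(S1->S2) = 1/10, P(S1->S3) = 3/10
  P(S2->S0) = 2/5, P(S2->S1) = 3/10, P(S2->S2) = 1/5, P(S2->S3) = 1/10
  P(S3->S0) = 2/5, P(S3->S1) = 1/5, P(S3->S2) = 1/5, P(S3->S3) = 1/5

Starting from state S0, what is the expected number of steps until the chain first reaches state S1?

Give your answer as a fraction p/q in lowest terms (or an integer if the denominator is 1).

Answer: 505/201

Derivation:
Let h_i = expected steps to first reach S1 from state i.
Boundary: h_S1 = 0.
First-step equations for the other states:
  h_S0 = 1 + 1/10*h_S0 + 1/2*h_S1 + 1/10*h_S2 + 3/10*h_S3
  h_S2 = 1 + 2/5*h_S0 + 3/10*h_S1 + 1/5*h_S2 + 1/10*h_S3
  h_S3 = 1 + 2/5*h_S0 + 1/5*h_S1 + 1/5*h_S2 + 1/5*h_S3

Substituting h_S1 = 0 and rearranging gives the linear system (I - Q) h = 1:
  [9/10, -1/10, -3/10] . (h_S0, h_S2, h_S3) = 1
  [-2/5, 4/5, -1/10] . (h_S0, h_S2, h_S3) = 1
  [-2/5, -1/5, 4/5] . (h_S0, h_S2, h_S3) = 1

Solving yields:
  h_S0 = 505/201
  h_S2 = 195/67
  h_S3 = 650/201

Starting state is S0, so the expected hitting time is h_S0 = 505/201.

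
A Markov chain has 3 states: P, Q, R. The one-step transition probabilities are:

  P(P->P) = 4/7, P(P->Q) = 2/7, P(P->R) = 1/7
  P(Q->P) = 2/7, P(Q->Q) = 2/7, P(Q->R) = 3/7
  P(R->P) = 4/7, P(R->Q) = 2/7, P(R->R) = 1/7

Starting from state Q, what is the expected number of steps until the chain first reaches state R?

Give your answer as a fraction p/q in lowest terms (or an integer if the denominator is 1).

Answer: 35/11

Derivation:
Let h_i = expected steps to first reach R from state i.
Boundary: h_R = 0.
First-step equations for the other states:
  h_P = 1 + 4/7*h_P + 2/7*h_Q + 1/7*h_R
  h_Q = 1 + 2/7*h_P + 2/7*h_Q + 3/7*h_R

Substituting h_R = 0 and rearranging gives the linear system (I - Q) h = 1:
  [3/7, -2/7] . (h_P, h_Q) = 1
  [-2/7, 5/7] . (h_P, h_Q) = 1

Solving yields:
  h_P = 49/11
  h_Q = 35/11

Starting state is Q, so the expected hitting time is h_Q = 35/11.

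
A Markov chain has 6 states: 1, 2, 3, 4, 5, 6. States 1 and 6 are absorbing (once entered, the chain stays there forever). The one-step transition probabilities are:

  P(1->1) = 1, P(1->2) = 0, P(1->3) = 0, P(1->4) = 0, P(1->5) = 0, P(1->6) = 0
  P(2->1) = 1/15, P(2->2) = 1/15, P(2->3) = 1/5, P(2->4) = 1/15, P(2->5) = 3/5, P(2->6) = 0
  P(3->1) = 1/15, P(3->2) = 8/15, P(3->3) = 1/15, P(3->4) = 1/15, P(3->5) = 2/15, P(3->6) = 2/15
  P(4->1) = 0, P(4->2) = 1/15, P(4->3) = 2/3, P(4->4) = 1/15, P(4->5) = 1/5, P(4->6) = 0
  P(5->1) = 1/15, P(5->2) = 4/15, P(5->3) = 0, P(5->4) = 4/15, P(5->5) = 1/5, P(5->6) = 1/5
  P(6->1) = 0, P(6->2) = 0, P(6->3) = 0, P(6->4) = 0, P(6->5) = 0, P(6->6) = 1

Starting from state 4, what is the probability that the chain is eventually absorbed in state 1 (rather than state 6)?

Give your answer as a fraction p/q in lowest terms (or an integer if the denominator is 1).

Let a_i = P(absorbed in 1 | start in state i).
Boundary conditions: a_1 = 1, a_6 = 0.
For each transient state i, a_i = sum_j P(i->j) * a_j:
  a_2 = 1/15*a_1 + 1/15*a_2 + 1/5*a_3 + 1/15*a_4 + 3/5*a_5 + 0*a_6
  a_3 = 1/15*a_1 + 8/15*a_2 + 1/15*a_3 + 1/15*a_4 + 2/15*a_5 + 2/15*a_6
  a_4 = 0*a_1 + 1/15*a_2 + 2/3*a_3 + 1/15*a_4 + 1/5*a_5 + 0*a_6
  a_5 = 1/15*a_1 + 4/15*a_2 + 0*a_3 + 4/15*a_4 + 1/5*a_5 + 1/5*a_6

Substituting a_1 = 1 and a_6 = 0, rearrange to (I - Q) a = r where r[i] = P(i -> 1):
  [14/15, -1/5, -1/15, -3/5] . (a_2, a_3, a_4, a_5) = 1/15
  [-8/15, 14/15, -1/15, -2/15] . (a_2, a_3, a_4, a_5) = 1/15
  [-1/15, -2/3, 14/15, -1/5] . (a_2, a_3, a_4, a_5) = 0
  [-4/15, 0, -4/15, 4/5] . (a_2, a_3, a_4, a_5) = 1/15

Solving yields:
  a_2 = 69/176
  a_3 = 65/176
  a_4 = 4/11
  a_5 = 59/176

Starting state is 4, so the absorption probability is a_4 = 4/11.

Answer: 4/11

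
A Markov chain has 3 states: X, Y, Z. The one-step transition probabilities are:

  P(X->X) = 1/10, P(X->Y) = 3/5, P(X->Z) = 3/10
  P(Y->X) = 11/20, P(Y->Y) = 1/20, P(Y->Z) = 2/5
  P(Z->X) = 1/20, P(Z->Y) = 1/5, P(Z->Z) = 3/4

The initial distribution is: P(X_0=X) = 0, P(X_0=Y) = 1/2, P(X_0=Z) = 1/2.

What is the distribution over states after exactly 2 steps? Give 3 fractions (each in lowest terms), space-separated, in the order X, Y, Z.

Answer: 51/400 241/800 457/800

Derivation:
Propagating the distribution step by step (d_{t+1} = d_t * P):
d_0 = (X=0, Y=1/2, Z=1/2)
  d_1[X] = 0*1/10 + 1/2*11/20 + 1/2*1/20 = 3/10
  d_1[Y] = 0*3/5 + 1/2*1/20 + 1/2*1/5 = 1/8
  d_1[Z] = 0*3/10 + 1/2*2/5 + 1/2*3/4 = 23/40
d_1 = (X=3/10, Y=1/8, Z=23/40)
  d_2[X] = 3/10*1/10 + 1/8*11/20 + 23/40*1/20 = 51/400
  d_2[Y] = 3/10*3/5 + 1/8*1/20 + 23/40*1/5 = 241/800
  d_2[Z] = 3/10*3/10 + 1/8*2/5 + 23/40*3/4 = 457/800
d_2 = (X=51/400, Y=241/800, Z=457/800)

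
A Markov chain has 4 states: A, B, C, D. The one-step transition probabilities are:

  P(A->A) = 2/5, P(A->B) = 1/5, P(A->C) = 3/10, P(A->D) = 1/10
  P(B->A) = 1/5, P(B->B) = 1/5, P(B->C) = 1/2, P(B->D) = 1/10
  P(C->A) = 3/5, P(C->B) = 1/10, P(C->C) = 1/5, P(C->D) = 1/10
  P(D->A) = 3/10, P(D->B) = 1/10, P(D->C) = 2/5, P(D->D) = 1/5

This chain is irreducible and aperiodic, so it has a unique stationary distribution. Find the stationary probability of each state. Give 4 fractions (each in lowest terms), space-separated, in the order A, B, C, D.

Answer: 47/112 53/336 157/504 1/9

Derivation:
The stationary distribution satisfies pi = pi * P, i.e.:
  pi_A = 2/5*pi_A + 1/5*pi_B + 3/5*pi_C + 3/10*pi_D
  pi_B = 1/5*pi_A + 1/5*pi_B + 1/10*pi_C + 1/10*pi_D
  pi_C = 3/10*pi_A + 1/2*pi_B + 1/5*pi_C + 2/5*pi_D
  pi_D = 1/10*pi_A + 1/10*pi_B + 1/10*pi_C + 1/5*pi_D
with normalization: pi_A + pi_B + pi_C + pi_D = 1.

Using the first 3 balance equations plus normalization, the linear system A*pi = b is:
  [-3/5, 1/5, 3/5, 3/10] . pi = 0
  [1/5, -4/5, 1/10, 1/10] . pi = 0
  [3/10, 1/2, -4/5, 2/5] . pi = 0
  [1, 1, 1, 1] . pi = 1

Solving yields:
  pi_A = 47/112
  pi_B = 53/336
  pi_C = 157/504
  pi_D = 1/9

Verification (pi * P):
  47/112*2/5 + 53/336*1/5 + 157/504*3/5 + 1/9*3/10 = 47/112 = pi_A  (ok)
  47/112*1/5 + 53/336*1/5 + 157/504*1/10 + 1/9*1/10 = 53/336 = pi_B  (ok)
  47/112*3/10 + 53/336*1/2 + 157/504*1/5 + 1/9*2/5 = 157/504 = pi_C  (ok)
  47/112*1/10 + 53/336*1/10 + 157/504*1/10 + 1/9*1/5 = 1/9 = pi_D  (ok)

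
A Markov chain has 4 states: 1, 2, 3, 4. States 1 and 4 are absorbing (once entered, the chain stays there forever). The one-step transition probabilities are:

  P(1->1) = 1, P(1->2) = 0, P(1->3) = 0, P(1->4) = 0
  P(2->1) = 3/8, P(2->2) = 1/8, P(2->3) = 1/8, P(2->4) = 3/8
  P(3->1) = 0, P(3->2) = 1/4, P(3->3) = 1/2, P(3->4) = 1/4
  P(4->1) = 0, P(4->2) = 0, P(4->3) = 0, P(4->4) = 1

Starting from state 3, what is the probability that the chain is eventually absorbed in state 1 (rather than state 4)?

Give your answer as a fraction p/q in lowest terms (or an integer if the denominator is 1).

Let a_i = P(absorbed in 1 | start in state i).
Boundary conditions: a_1 = 1, a_4 = 0.
For each transient state i, a_i = sum_j P(i->j) * a_j:
  a_2 = 3/8*a_1 + 1/8*a_2 + 1/8*a_3 + 3/8*a_4
  a_3 = 0*a_1 + 1/4*a_2 + 1/2*a_3 + 1/4*a_4

Substituting a_1 = 1 and a_4 = 0, rearrange to (I - Q) a = r where r[i] = P(i -> 1):
  [7/8, -1/8] . (a_2, a_3) = 3/8
  [-1/4, 1/2] . (a_2, a_3) = 0

Solving yields:
  a_2 = 6/13
  a_3 = 3/13

Starting state is 3, so the absorption probability is a_3 = 3/13.

Answer: 3/13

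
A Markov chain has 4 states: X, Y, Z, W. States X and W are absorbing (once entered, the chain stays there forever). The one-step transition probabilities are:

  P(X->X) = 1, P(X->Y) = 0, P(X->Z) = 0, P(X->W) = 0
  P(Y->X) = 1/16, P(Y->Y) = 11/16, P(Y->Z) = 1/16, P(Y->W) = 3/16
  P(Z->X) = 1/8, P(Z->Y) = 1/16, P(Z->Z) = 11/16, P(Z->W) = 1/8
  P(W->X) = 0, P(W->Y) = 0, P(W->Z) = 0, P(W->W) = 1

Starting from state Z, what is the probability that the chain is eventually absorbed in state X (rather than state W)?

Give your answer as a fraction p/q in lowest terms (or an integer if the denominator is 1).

Answer: 11/24

Derivation:
Let a_i = P(absorbed in X | start in state i).
Boundary conditions: a_X = 1, a_W = 0.
For each transient state i, a_i = sum_j P(i->j) * a_j:
  a_Y = 1/16*a_X + 11/16*a_Y + 1/16*a_Z + 3/16*a_W
  a_Z = 1/8*a_X + 1/16*a_Y + 11/16*a_Z + 1/8*a_W

Substituting a_X = 1 and a_W = 0, rearrange to (I - Q) a = r where r[i] = P(i -> X):
  [5/16, -1/16] . (a_Y, a_Z) = 1/16
  [-1/16, 5/16] . (a_Y, a_Z) = 1/8

Solving yields:
  a_Y = 7/24
  a_Z = 11/24

Starting state is Z, so the absorption probability is a_Z = 11/24.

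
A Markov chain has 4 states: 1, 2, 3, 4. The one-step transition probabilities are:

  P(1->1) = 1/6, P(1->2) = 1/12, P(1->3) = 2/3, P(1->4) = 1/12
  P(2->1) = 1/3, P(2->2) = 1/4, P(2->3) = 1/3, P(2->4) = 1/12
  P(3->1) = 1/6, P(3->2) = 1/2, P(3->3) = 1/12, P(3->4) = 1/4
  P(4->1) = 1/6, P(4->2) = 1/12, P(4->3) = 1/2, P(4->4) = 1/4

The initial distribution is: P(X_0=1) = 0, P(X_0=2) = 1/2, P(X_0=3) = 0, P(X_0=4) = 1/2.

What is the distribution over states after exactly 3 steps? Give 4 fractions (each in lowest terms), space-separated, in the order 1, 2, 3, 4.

Answer: 185/864 157/576 593/1728 49/288

Derivation:
Propagating the distribution step by step (d_{t+1} = d_t * P):
d_0 = (1=0, 2=1/2, 3=0, 4=1/2)
  d_1[1] = 0*1/6 + 1/2*1/3 + 0*1/6 + 1/2*1/6 = 1/4
  d_1[2] = 0*1/12 + 1/2*1/4 + 0*1/2 + 1/2*1/12 = 1/6
  d_1[3] = 0*2/3 + 1/2*1/3 + 0*1/12 + 1/2*1/2 = 5/12
  d_1[4] = 0*1/12 + 1/2*1/12 + 0*1/4 + 1/2*1/4 = 1/6
d_1 = (1=1/4, 2=1/6, 3=5/12, 4=1/6)
  d_2[1] = 1/4*1/6 + 1/6*1/3 + 5/12*1/6 + 1/6*1/6 = 7/36
  d_2[2] = 1/4*1/12 + 1/6*1/4 + 5/12*1/2 + 1/6*1/12 = 41/144
  d_2[3] = 1/4*2/3 + 1/6*1/3 + 5/12*1/12 + 1/6*1/2 = 49/144
  d_2[4] = 1/4*1/12 + 1/6*1/12 + 5/12*1/4 + 1/6*1/4 = 13/72
d_2 = (1=7/36, 2=41/144, 3=49/144, 4=13/72)
  d_3[1] = 7/36*1/6 + 41/144*1/3 + 49/144*1/6 + 13/72*1/6 = 185/864
  d_3[2] = 7/36*1/12 + 41/144*1/4 + 49/144*1/2 + 13/72*1/12 = 157/576
  d_3[3] = 7/36*2/3 + 41/144*1/3 + 49/144*1/12 + 13/72*1/2 = 593/1728
  d_3[4] = 7/36*1/12 + 41/144*1/12 + 49/144*1/4 + 13/72*1/4 = 49/288
d_3 = (1=185/864, 2=157/576, 3=593/1728, 4=49/288)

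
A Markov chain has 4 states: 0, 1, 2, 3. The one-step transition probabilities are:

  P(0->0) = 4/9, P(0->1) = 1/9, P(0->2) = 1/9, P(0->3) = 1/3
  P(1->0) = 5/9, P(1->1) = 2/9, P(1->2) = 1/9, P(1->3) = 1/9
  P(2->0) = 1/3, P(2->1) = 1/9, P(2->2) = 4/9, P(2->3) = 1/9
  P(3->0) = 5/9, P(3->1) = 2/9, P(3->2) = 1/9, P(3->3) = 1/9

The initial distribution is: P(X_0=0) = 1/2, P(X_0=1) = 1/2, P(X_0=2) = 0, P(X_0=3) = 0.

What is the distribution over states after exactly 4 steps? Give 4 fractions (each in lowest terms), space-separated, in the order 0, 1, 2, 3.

Propagating the distribution step by step (d_{t+1} = d_t * P):
d_0 = (0=1/2, 1=1/2, 2=0, 3=0)
  d_1[0] = 1/2*4/9 + 1/2*5/9 + 0*1/3 + 0*5/9 = 1/2
  d_1[1] = 1/2*1/9 + 1/2*2/9 + 0*1/9 + 0*2/9 = 1/6
  d_1[2] = 1/2*1/9 + 1/2*1/9 + 0*4/9 + 0*1/9 = 1/9
  d_1[3] = 1/2*1/3 + 1/2*1/9 + 0*1/9 + 0*1/9 = 2/9
d_1 = (0=1/2, 1=1/6, 2=1/9, 3=2/9)
  d_2[0] = 1/2*4/9 + 1/6*5/9 + 1/9*1/3 + 2/9*5/9 = 77/162
  d_2[1] = 1/2*1/9 + 1/6*2/9 + 1/9*1/9 + 2/9*2/9 = 25/162
  d_2[2] = 1/2*1/9 + 1/6*1/9 + 1/9*4/9 + 2/9*1/9 = 4/27
  d_2[3] = 1/2*1/3 + 1/6*1/9 + 1/9*1/9 + 2/9*1/9 = 2/9
d_2 = (0=77/162, 1=25/162, 2=4/27, 3=2/9)
  d_3[0] = 77/162*4/9 + 25/162*5/9 + 4/27*1/3 + 2/9*5/9 = 685/1458
  d_3[1] = 77/162*1/9 + 25/162*2/9 + 4/27*1/9 + 2/9*2/9 = 223/1458
  d_3[2] = 77/162*1/9 + 25/162*1/9 + 4/27*4/9 + 2/9*1/9 = 13/81
  d_3[3] = 77/162*1/3 + 25/162*1/9 + 4/27*1/9 + 2/9*1/9 = 158/729
d_3 = (0=685/1458, 1=223/1458, 2=13/81, 3=158/729)
  d_4[0] = 685/1458*4/9 + 223/1458*5/9 + 13/81*1/3 + 158/729*5/9 = 6137/13122
  d_4[1] = 685/1458*1/9 + 223/1458*2/9 + 13/81*1/9 + 158/729*2/9 = 1997/13122
  d_4[2] = 685/1458*1/9 + 223/1458*1/9 + 13/81*4/9 + 158/729*1/9 = 40/243
  d_4[3] = 685/1458*1/3 + 223/1458*1/9 + 13/81*1/9 + 158/729*1/9 = 1414/6561
d_4 = (0=6137/13122, 1=1997/13122, 2=40/243, 3=1414/6561)

Answer: 6137/13122 1997/13122 40/243 1414/6561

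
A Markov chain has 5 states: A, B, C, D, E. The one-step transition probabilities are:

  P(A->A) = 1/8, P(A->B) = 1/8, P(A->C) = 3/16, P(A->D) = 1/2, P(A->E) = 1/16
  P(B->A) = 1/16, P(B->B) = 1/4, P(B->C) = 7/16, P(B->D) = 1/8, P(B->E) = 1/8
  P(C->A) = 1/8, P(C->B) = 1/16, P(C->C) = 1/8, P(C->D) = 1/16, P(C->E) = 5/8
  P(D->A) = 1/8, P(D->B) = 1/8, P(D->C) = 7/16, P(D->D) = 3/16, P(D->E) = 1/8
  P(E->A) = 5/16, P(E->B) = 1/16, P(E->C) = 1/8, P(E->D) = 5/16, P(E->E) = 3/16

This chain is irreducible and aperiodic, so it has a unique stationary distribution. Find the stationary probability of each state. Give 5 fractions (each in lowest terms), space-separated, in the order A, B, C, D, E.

The stationary distribution satisfies pi = pi * P, i.e.:
  pi_A = 1/8*pi_A + 1/16*pi_B + 1/8*pi_C + 1/8*pi_D + 5/16*pi_E
  pi_B = 1/8*pi_A + 1/4*pi_B + 1/16*pi_C + 1/8*pi_D + 1/16*pi_E
  pi_C = 3/16*pi_A + 7/16*pi_B + 1/8*pi_C + 7/16*pi_D + 1/8*pi_E
  pi_D = 1/2*pi_A + 1/8*pi_B + 1/16*pi_C + 3/16*pi_D + 5/16*pi_E
  pi_E = 1/16*pi_A + 1/8*pi_B + 5/8*pi_C + 1/8*pi_D + 3/16*pi_E
with normalization: pi_A + pi_B + pi_C + pi_D + pi_E = 1.

Using the first 4 balance equations plus normalization, the linear system A*pi = b is:
  [-7/8, 1/16, 1/8, 1/8, 5/16] . pi = 0
  [1/8, -3/4, 1/16, 1/8, 1/16] . pi = 0
  [3/16, 7/16, -7/8, 7/16, 1/8] . pi = 0
  [1/2, 1/8, 1/16, -13/16, 5/16] . pi = 0
  [1, 1, 1, 1, 1] . pi = 1

Solving yields:
  pi_A = 13539/81854
  pi_B = 8809/81854
  pi_C = 19807/81854
  pi_D = 9562/40927
  pi_E = 20575/81854

Verification (pi * P):
  13539/81854*1/8 + 8809/81854*1/16 + 19807/81854*1/8 + 9562/40927*1/8 + 20575/81854*5/16 = 13539/81854 = pi_A  (ok)
  13539/81854*1/8 + 8809/81854*1/4 + 19807/81854*1/16 + 9562/40927*1/8 + 20575/81854*1/16 = 8809/81854 = pi_B  (ok)
  13539/81854*3/16 + 8809/81854*7/16 + 19807/81854*1/8 + 9562/40927*7/16 + 20575/81854*1/8 = 19807/81854 = pi_C  (ok)
  13539/81854*1/2 + 8809/81854*1/8 + 19807/81854*1/16 + 9562/40927*3/16 + 20575/81854*5/16 = 9562/40927 = pi_D  (ok)
  13539/81854*1/16 + 8809/81854*1/8 + 19807/81854*5/8 + 9562/40927*1/8 + 20575/81854*3/16 = 20575/81854 = pi_E  (ok)

Answer: 13539/81854 8809/81854 19807/81854 9562/40927 20575/81854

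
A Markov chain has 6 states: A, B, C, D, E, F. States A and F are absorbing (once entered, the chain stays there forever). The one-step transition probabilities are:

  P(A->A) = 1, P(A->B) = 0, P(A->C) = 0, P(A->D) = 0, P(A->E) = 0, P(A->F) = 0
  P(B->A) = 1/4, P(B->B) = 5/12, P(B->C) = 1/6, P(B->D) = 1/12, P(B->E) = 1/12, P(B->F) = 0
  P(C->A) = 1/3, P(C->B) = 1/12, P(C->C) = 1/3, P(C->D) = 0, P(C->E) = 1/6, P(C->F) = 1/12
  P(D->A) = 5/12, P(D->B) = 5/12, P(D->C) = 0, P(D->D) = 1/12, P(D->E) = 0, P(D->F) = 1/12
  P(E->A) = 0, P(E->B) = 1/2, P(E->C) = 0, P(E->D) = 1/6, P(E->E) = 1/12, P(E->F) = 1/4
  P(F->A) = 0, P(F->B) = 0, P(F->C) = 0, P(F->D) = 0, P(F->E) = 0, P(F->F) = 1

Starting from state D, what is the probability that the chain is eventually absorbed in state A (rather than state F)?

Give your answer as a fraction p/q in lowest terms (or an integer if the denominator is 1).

Let a_i = P(absorbed in A | start in state i).
Boundary conditions: a_A = 1, a_F = 0.
For each transient state i, a_i = sum_j P(i->j) * a_j:
  a_B = 1/4*a_A + 5/12*a_B + 1/6*a_C + 1/12*a_D + 1/12*a_E + 0*a_F
  a_C = 1/3*a_A + 1/12*a_B + 1/3*a_C + 0*a_D + 1/6*a_E + 1/12*a_F
  a_D = 5/12*a_A + 5/12*a_B + 0*a_C + 1/12*a_D + 0*a_E + 1/12*a_F
  a_E = 0*a_A + 1/2*a_B + 0*a_C + 1/6*a_D + 1/12*a_E + 1/4*a_F

Substituting a_A = 1 and a_F = 0, rearrange to (I - Q) a = r where r[i] = P(i -> A):
  [7/12, -1/6, -1/12, -1/12] . (a_B, a_C, a_D, a_E) = 1/4
  [-1/12, 2/3, 0, -1/6] . (a_B, a_C, a_D, a_E) = 1/3
  [-5/12, 0, 11/12, 0] . (a_B, a_C, a_D, a_E) = 5/12
  [-1/2, 0, -1/6, 11/12] . (a_B, a_C, a_D, a_E) = 0

Solving yields:
  a_B = 2216/2591
  a_C = 1974/2591
  a_D = 2185/2591
  a_E = 1606/2591

Starting state is D, so the absorption probability is a_D = 2185/2591.

Answer: 2185/2591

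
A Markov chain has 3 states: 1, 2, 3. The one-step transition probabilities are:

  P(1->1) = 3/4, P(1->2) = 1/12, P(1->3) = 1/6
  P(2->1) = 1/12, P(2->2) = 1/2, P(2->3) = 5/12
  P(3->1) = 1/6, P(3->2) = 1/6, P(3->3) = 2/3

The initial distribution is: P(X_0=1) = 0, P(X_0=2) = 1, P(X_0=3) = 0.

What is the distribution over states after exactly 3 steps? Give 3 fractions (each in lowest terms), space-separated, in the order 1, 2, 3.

Answer: 13/54 451/1728 287/576

Derivation:
Propagating the distribution step by step (d_{t+1} = d_t * P):
d_0 = (1=0, 2=1, 3=0)
  d_1[1] = 0*3/4 + 1*1/12 + 0*1/6 = 1/12
  d_1[2] = 0*1/12 + 1*1/2 + 0*1/6 = 1/2
  d_1[3] = 0*1/6 + 1*5/12 + 0*2/3 = 5/12
d_1 = (1=1/12, 2=1/2, 3=5/12)
  d_2[1] = 1/12*3/4 + 1/2*1/12 + 5/12*1/6 = 25/144
  d_2[2] = 1/12*1/12 + 1/2*1/2 + 5/12*1/6 = 47/144
  d_2[3] = 1/12*1/6 + 1/2*5/12 + 5/12*2/3 = 1/2
d_2 = (1=25/144, 2=47/144, 3=1/2)
  d_3[1] = 25/144*3/4 + 47/144*1/12 + 1/2*1/6 = 13/54
  d_3[2] = 25/144*1/12 + 47/144*1/2 + 1/2*1/6 = 451/1728
  d_3[3] = 25/144*1/6 + 47/144*5/12 + 1/2*2/3 = 287/576
d_3 = (1=13/54, 2=451/1728, 3=287/576)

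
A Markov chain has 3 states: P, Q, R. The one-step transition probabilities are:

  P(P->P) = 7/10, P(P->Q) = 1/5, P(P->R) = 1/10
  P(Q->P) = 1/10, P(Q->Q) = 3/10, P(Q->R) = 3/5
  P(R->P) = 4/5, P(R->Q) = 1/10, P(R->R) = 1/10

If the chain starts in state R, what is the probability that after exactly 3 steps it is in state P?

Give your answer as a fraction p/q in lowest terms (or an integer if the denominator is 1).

Answer: 119/200

Derivation:
Computing P^3 by repeated multiplication:
P^1 =
  P: [7/10, 1/5, 1/10]
  Q: [1/10, 3/10, 3/5]
  R: [4/5, 1/10, 1/10]
P^2 =
  P: [59/100, 21/100, 1/5]
  Q: [29/50, 17/100, 1/4]
  R: [13/20, 1/5, 3/20]
P^3 =
  P: [297/500, 201/1000, 41/200]
  Q: [623/1000, 24/125, 37/200]
  R: [119/200, 41/200, 1/5]

(P^3)[R -> P] = 119/200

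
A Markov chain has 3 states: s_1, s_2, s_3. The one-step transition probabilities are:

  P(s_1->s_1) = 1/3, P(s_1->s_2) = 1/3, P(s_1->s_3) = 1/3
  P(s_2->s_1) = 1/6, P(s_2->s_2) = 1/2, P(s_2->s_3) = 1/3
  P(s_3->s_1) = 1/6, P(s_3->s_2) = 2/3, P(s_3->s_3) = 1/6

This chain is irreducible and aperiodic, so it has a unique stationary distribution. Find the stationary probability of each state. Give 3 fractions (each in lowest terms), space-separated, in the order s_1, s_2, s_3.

The stationary distribution satisfies pi = pi * P, i.e.:
  pi_s_1 = 1/3*pi_s_1 + 1/6*pi_s_2 + 1/6*pi_s_3
  pi_s_2 = 1/3*pi_s_1 + 1/2*pi_s_2 + 2/3*pi_s_3
  pi_s_3 = 1/3*pi_s_1 + 1/3*pi_s_2 + 1/6*pi_s_3
with normalization: pi_s_1 + pi_s_2 + pi_s_3 = 1.

Using the first 2 balance equations plus normalization, the linear system A*pi = b is:
  [-2/3, 1/6, 1/6] . pi = 0
  [1/3, -1/2, 2/3] . pi = 0
  [1, 1, 1] . pi = 1

Solving yields:
  pi_s_1 = 1/5
  pi_s_2 = 18/35
  pi_s_3 = 2/7

Verification (pi * P):
  1/5*1/3 + 18/35*1/6 + 2/7*1/6 = 1/5 = pi_s_1  (ok)
  1/5*1/3 + 18/35*1/2 + 2/7*2/3 = 18/35 = pi_s_2  (ok)
  1/5*1/3 + 18/35*1/3 + 2/7*1/6 = 2/7 = pi_s_3  (ok)

Answer: 1/5 18/35 2/7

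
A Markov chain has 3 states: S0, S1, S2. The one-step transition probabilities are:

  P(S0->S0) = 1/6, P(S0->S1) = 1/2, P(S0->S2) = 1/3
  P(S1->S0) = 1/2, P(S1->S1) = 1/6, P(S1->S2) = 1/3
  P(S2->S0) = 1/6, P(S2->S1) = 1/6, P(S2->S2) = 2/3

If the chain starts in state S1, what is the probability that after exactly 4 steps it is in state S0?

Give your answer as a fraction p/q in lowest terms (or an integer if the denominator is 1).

Answer: 20/81

Derivation:
Computing P^4 by repeated multiplication:
P^1 =
  S0: [1/6, 1/2, 1/3]
  S1: [1/2, 1/6, 1/3]
  S2: [1/6, 1/6, 2/3]
P^2 =
  S0: [1/3, 2/9, 4/9]
  S1: [2/9, 1/3, 4/9]
  S2: [2/9, 2/9, 5/9]
P^3 =
  S0: [13/54, 5/18, 13/27]
  S1: [5/18, 13/54, 13/27]
  S2: [13/54, 13/54, 14/27]
P^4 =
  S0: [7/27, 20/81, 40/81]
  S1: [20/81, 7/27, 40/81]
  S2: [20/81, 20/81, 41/81]

(P^4)[S1 -> S0] = 20/81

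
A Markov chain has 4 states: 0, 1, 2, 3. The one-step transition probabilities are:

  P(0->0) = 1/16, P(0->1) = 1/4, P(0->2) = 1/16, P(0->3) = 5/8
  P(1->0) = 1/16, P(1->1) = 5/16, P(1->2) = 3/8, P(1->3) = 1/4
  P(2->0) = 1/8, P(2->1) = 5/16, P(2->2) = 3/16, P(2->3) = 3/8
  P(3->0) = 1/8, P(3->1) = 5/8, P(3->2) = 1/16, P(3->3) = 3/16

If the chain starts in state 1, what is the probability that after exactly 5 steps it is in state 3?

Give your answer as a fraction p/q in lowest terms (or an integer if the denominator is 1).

Computing P^5 by repeated multiplication:
P^1 =
  0: [1/16, 1/4, 1/16, 5/8]
  1: [1/16, 5/16, 3/8, 1/4]
  2: [1/8, 5/16, 3/16, 3/8]
  3: [1/8, 5/8, 1/16, 3/16]
P^2 =
  0: [27/256, 129/256, 19/128, 31/128]
  1: [13/128, 99/256, 53/256, 39/128]
  2: [25/256, 27/64, 47/256, 19/64]
  3: [5/64, 93/256, 17/64, 75/256]
P^3 =
  0: [89/1024, 1563/4096, 977/4096, 75/256]
  1: [387/4096, 411/1024, 857/4096, 151/512]
  2: [379/4096, 1635/4096, 445/2048, 149/512]
  3: [399/4096, 1635/4096, 857/4096, 1205/4096]
P^4 =
  0: [6273/65536, 6531/16384, 13865/65536, 9637/32768]
  1: [6161/65536, 26133/65536, 7015/32768, 4803/16384]
  2: [3089/32768, 26061/65536, 14051/65536, 9623/32768]
  3: [3079/32768, 13053/32768, 13985/65536, 19287/65536]
P^5 =
  0: [98675/1048576, 417777/1048576, 111943/524288, 154119/524288]
  1: [49389/524288, 417579/1048576, 224261/1048576, 153979/524288]
  2: [98833/1048576, 104433/262144, 223943/1048576, 77017/262144]
  3: [12351/131072, 417957/1048576, 56009/262144, 307775/1048576]

(P^5)[1 -> 3] = 153979/524288

Answer: 153979/524288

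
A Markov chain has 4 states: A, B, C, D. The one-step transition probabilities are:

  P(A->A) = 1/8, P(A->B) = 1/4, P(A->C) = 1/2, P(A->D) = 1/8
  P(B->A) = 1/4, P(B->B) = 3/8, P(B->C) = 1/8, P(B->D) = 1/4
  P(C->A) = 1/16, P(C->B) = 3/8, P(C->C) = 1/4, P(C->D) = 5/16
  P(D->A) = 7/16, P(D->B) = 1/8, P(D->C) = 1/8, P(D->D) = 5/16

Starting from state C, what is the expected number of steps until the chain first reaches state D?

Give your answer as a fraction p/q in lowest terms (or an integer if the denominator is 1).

Answer: 246/65

Derivation:
Let h_i = expected steps to first reach D from state i.
Boundary: h_D = 0.
First-step equations for the other states:
  h_A = 1 + 1/8*h_A + 1/4*h_B + 1/2*h_C + 1/8*h_D
  h_B = 1 + 1/4*h_A + 3/8*h_B + 1/8*h_C + 1/4*h_D
  h_C = 1 + 1/16*h_A + 3/8*h_B + 1/4*h_C + 5/16*h_D

Substituting h_D = 0 and rearranging gives the linear system (I - Q) h = 1:
  [7/8, -1/4, -1/2] . (h_A, h_B, h_C) = 1
  [-1/4, 5/8, -1/8] . (h_A, h_B, h_C) = 1
  [-1/16, -3/8, 3/4] . (h_A, h_B, h_C) = 1

Solving yields:
  h_A = 292/65
  h_B = 54/13
  h_C = 246/65

Starting state is C, so the expected hitting time is h_C = 246/65.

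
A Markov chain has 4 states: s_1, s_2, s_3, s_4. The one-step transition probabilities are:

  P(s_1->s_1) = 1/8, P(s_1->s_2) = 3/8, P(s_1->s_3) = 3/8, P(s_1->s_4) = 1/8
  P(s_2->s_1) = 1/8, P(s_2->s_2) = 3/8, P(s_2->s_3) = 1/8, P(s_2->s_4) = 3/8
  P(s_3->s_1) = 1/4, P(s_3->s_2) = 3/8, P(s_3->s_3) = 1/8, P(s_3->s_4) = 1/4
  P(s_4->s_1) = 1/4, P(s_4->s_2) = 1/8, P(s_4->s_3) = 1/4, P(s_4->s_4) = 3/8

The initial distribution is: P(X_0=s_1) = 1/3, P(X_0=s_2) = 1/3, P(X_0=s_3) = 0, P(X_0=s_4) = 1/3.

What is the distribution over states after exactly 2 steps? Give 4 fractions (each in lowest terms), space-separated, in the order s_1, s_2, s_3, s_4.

Answer: 37/192 29/96 13/64 29/96

Derivation:
Propagating the distribution step by step (d_{t+1} = d_t * P):
d_0 = (s_1=1/3, s_2=1/3, s_3=0, s_4=1/3)
  d_1[s_1] = 1/3*1/8 + 1/3*1/8 + 0*1/4 + 1/3*1/4 = 1/6
  d_1[s_2] = 1/3*3/8 + 1/3*3/8 + 0*3/8 + 1/3*1/8 = 7/24
  d_1[s_3] = 1/3*3/8 + 1/3*1/8 + 0*1/8 + 1/3*1/4 = 1/4
  d_1[s_4] = 1/3*1/8 + 1/3*3/8 + 0*1/4 + 1/3*3/8 = 7/24
d_1 = (s_1=1/6, s_2=7/24, s_3=1/4, s_4=7/24)
  d_2[s_1] = 1/6*1/8 + 7/24*1/8 + 1/4*1/4 + 7/24*1/4 = 37/192
  d_2[s_2] = 1/6*3/8 + 7/24*3/8 + 1/4*3/8 + 7/24*1/8 = 29/96
  d_2[s_3] = 1/6*3/8 + 7/24*1/8 + 1/4*1/8 + 7/24*1/4 = 13/64
  d_2[s_4] = 1/6*1/8 + 7/24*3/8 + 1/4*1/4 + 7/24*3/8 = 29/96
d_2 = (s_1=37/192, s_2=29/96, s_3=13/64, s_4=29/96)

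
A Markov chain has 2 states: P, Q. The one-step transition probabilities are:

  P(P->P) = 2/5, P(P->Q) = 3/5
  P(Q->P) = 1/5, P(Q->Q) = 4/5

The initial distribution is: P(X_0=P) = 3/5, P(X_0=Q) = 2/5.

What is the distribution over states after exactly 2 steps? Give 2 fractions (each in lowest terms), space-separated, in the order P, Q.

Propagating the distribution step by step (d_{t+1} = d_t * P):
d_0 = (P=3/5, Q=2/5)
  d_1[P] = 3/5*2/5 + 2/5*1/5 = 8/25
  d_1[Q] = 3/5*3/5 + 2/5*4/5 = 17/25
d_1 = (P=8/25, Q=17/25)
  d_2[P] = 8/25*2/5 + 17/25*1/5 = 33/125
  d_2[Q] = 8/25*3/5 + 17/25*4/5 = 92/125
d_2 = (P=33/125, Q=92/125)

Answer: 33/125 92/125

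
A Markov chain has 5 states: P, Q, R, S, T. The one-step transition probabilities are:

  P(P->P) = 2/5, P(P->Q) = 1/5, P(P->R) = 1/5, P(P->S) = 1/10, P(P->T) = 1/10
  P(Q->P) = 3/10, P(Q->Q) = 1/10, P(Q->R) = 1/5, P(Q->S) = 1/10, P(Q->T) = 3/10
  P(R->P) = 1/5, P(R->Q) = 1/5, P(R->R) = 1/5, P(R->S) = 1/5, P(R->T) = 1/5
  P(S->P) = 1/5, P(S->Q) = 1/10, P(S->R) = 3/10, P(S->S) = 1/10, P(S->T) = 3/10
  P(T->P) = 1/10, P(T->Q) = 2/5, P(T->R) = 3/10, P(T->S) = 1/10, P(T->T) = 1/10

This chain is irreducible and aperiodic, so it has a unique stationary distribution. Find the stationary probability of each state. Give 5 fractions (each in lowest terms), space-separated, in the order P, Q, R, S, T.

Answer: 653/2591 531/2591 599/2591 319/2591 489/2591

Derivation:
The stationary distribution satisfies pi = pi * P, i.e.:
  pi_P = 2/5*pi_P + 3/10*pi_Q + 1/5*pi_R + 1/5*pi_S + 1/10*pi_T
  pi_Q = 1/5*pi_P + 1/10*pi_Q + 1/5*pi_R + 1/10*pi_S + 2/5*pi_T
  pi_R = 1/5*pi_P + 1/5*pi_Q + 1/5*pi_R + 3/10*pi_S + 3/10*pi_T
  pi_S = 1/10*pi_P + 1/10*pi_Q + 1/5*pi_R + 1/10*pi_S + 1/10*pi_T
  pi_T = 1/10*pi_P + 3/10*pi_Q + 1/5*pi_R + 3/10*pi_S + 1/10*pi_T
with normalization: pi_P + pi_Q + pi_R + pi_S + pi_T = 1.

Using the first 4 balance equations plus normalization, the linear system A*pi = b is:
  [-3/5, 3/10, 1/5, 1/5, 1/10] . pi = 0
  [1/5, -9/10, 1/5, 1/10, 2/5] . pi = 0
  [1/5, 1/5, -4/5, 3/10, 3/10] . pi = 0
  [1/10, 1/10, 1/5, -9/10, 1/10] . pi = 0
  [1, 1, 1, 1, 1] . pi = 1

Solving yields:
  pi_P = 653/2591
  pi_Q = 531/2591
  pi_R = 599/2591
  pi_S = 319/2591
  pi_T = 489/2591

Verification (pi * P):
  653/2591*2/5 + 531/2591*3/10 + 599/2591*1/5 + 319/2591*1/5 + 489/2591*1/10 = 653/2591 = pi_P  (ok)
  653/2591*1/5 + 531/2591*1/10 + 599/2591*1/5 + 319/2591*1/10 + 489/2591*2/5 = 531/2591 = pi_Q  (ok)
  653/2591*1/5 + 531/2591*1/5 + 599/2591*1/5 + 319/2591*3/10 + 489/2591*3/10 = 599/2591 = pi_R  (ok)
  653/2591*1/10 + 531/2591*1/10 + 599/2591*1/5 + 319/2591*1/10 + 489/2591*1/10 = 319/2591 = pi_S  (ok)
  653/2591*1/10 + 531/2591*3/10 + 599/2591*1/5 + 319/2591*3/10 + 489/2591*1/10 = 489/2591 = pi_T  (ok)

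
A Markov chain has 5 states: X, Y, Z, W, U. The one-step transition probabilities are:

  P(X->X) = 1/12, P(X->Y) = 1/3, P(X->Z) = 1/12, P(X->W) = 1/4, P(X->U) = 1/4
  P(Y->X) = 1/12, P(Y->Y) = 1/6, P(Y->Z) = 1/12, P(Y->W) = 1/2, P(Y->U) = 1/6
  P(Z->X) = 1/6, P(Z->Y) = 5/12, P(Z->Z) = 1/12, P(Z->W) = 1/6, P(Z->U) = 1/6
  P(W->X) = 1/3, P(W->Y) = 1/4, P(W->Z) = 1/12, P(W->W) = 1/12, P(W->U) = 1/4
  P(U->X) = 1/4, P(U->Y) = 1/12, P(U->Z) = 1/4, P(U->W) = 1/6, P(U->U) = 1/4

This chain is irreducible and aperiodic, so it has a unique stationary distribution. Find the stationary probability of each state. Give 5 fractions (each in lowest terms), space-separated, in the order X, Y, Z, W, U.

Answer: 5431/28592 6573/28592 3435/28592 6839/28592 3157/14296

Derivation:
The stationary distribution satisfies pi = pi * P, i.e.:
  pi_X = 1/12*pi_X + 1/12*pi_Y + 1/6*pi_Z + 1/3*pi_W + 1/4*pi_U
  pi_Y = 1/3*pi_X + 1/6*pi_Y + 5/12*pi_Z + 1/4*pi_W + 1/12*pi_U
  pi_Z = 1/12*pi_X + 1/12*pi_Y + 1/12*pi_Z + 1/12*pi_W + 1/4*pi_U
  pi_W = 1/4*pi_X + 1/2*pi_Y + 1/6*pi_Z + 1/12*pi_W + 1/6*pi_U
  pi_U = 1/4*pi_X + 1/6*pi_Y + 1/6*pi_Z + 1/4*pi_W + 1/4*pi_U
with normalization: pi_X + pi_Y + pi_Z + pi_W + pi_U = 1.

Using the first 4 balance equations plus normalization, the linear system A*pi = b is:
  [-11/12, 1/12, 1/6, 1/3, 1/4] . pi = 0
  [1/3, -5/6, 5/12, 1/4, 1/12] . pi = 0
  [1/12, 1/12, -11/12, 1/12, 1/4] . pi = 0
  [1/4, 1/2, 1/6, -11/12, 1/6] . pi = 0
  [1, 1, 1, 1, 1] . pi = 1

Solving yields:
  pi_X = 5431/28592
  pi_Y = 6573/28592
  pi_Z = 3435/28592
  pi_W = 6839/28592
  pi_U = 3157/14296

Verification (pi * P):
  5431/28592*1/12 + 6573/28592*1/12 + 3435/28592*1/6 + 6839/28592*1/3 + 3157/14296*1/4 = 5431/28592 = pi_X  (ok)
  5431/28592*1/3 + 6573/28592*1/6 + 3435/28592*5/12 + 6839/28592*1/4 + 3157/14296*1/12 = 6573/28592 = pi_Y  (ok)
  5431/28592*1/12 + 6573/28592*1/12 + 3435/28592*1/12 + 6839/28592*1/12 + 3157/14296*1/4 = 3435/28592 = pi_Z  (ok)
  5431/28592*1/4 + 6573/28592*1/2 + 3435/28592*1/6 + 6839/28592*1/12 + 3157/14296*1/6 = 6839/28592 = pi_W  (ok)
  5431/28592*1/4 + 6573/28592*1/6 + 3435/28592*1/6 + 6839/28592*1/4 + 3157/14296*1/4 = 3157/14296 = pi_U  (ok)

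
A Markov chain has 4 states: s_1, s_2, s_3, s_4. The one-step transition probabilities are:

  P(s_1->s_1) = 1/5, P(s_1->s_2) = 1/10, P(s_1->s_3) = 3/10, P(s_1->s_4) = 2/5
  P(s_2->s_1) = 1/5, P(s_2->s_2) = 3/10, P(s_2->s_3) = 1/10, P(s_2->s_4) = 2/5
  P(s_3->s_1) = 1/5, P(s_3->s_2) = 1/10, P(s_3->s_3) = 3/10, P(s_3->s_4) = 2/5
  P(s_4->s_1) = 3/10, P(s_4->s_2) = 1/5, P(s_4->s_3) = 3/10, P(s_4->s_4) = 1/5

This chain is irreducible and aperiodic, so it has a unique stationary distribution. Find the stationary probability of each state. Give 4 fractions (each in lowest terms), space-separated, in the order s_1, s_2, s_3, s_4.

The stationary distribution satisfies pi = pi * P, i.e.:
  pi_s_1 = 1/5*pi_s_1 + 1/5*pi_s_2 + 1/5*pi_s_3 + 3/10*pi_s_4
  pi_s_2 = 1/10*pi_s_1 + 3/10*pi_s_2 + 1/10*pi_s_3 + 1/5*pi_s_4
  pi_s_3 = 3/10*pi_s_1 + 1/10*pi_s_2 + 3/10*pi_s_3 + 3/10*pi_s_4
  pi_s_4 = 2/5*pi_s_1 + 2/5*pi_s_2 + 2/5*pi_s_3 + 1/5*pi_s_4
with normalization: pi_s_1 + pi_s_2 + pi_s_3 + pi_s_4 = 1.

Using the first 3 balance equations plus normalization, the linear system A*pi = b is:
  [-4/5, 1/5, 1/5, 3/10] . pi = 0
  [1/10, -7/10, 1/10, 1/5] . pi = 0
  [3/10, 1/10, -7/10, 3/10] . pi = 0
  [1, 1, 1, 1] . pi = 1

Solving yields:
  pi_s_1 = 7/30
  pi_s_2 = 1/6
  pi_s_3 = 4/15
  pi_s_4 = 1/3

Verification (pi * P):
  7/30*1/5 + 1/6*1/5 + 4/15*1/5 + 1/3*3/10 = 7/30 = pi_s_1  (ok)
  7/30*1/10 + 1/6*3/10 + 4/15*1/10 + 1/3*1/5 = 1/6 = pi_s_2  (ok)
  7/30*3/10 + 1/6*1/10 + 4/15*3/10 + 1/3*3/10 = 4/15 = pi_s_3  (ok)
  7/30*2/5 + 1/6*2/5 + 4/15*2/5 + 1/3*1/5 = 1/3 = pi_s_4  (ok)

Answer: 7/30 1/6 4/15 1/3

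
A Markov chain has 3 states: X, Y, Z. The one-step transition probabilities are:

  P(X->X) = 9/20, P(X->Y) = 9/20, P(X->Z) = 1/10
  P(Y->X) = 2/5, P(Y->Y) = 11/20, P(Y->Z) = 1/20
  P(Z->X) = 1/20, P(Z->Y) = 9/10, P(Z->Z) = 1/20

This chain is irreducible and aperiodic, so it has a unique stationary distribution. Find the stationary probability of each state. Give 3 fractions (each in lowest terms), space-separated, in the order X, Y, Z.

Answer: 17/43 23/43 3/43

Derivation:
The stationary distribution satisfies pi = pi * P, i.e.:
  pi_X = 9/20*pi_X + 2/5*pi_Y + 1/20*pi_Z
  pi_Y = 9/20*pi_X + 11/20*pi_Y + 9/10*pi_Z
  pi_Z = 1/10*pi_X + 1/20*pi_Y + 1/20*pi_Z
with normalization: pi_X + pi_Y + pi_Z = 1.

Using the first 2 balance equations plus normalization, the linear system A*pi = b is:
  [-11/20, 2/5, 1/20] . pi = 0
  [9/20, -9/20, 9/10] . pi = 0
  [1, 1, 1] . pi = 1

Solving yields:
  pi_X = 17/43
  pi_Y = 23/43
  pi_Z = 3/43

Verification (pi * P):
  17/43*9/20 + 23/43*2/5 + 3/43*1/20 = 17/43 = pi_X  (ok)
  17/43*9/20 + 23/43*11/20 + 3/43*9/10 = 23/43 = pi_Y  (ok)
  17/43*1/10 + 23/43*1/20 + 3/43*1/20 = 3/43 = pi_Z  (ok)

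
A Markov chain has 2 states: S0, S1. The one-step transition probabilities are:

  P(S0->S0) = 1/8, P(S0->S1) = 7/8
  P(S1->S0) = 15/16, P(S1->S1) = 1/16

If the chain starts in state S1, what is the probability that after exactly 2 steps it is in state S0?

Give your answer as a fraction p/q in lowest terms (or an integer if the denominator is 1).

Computing P^2 by repeated multiplication:
P^1 =
  S0: [1/8, 7/8]
  S1: [15/16, 1/16]
P^2 =
  S0: [107/128, 21/128]
  S1: [45/256, 211/256]

(P^2)[S1 -> S0] = 45/256

Answer: 45/256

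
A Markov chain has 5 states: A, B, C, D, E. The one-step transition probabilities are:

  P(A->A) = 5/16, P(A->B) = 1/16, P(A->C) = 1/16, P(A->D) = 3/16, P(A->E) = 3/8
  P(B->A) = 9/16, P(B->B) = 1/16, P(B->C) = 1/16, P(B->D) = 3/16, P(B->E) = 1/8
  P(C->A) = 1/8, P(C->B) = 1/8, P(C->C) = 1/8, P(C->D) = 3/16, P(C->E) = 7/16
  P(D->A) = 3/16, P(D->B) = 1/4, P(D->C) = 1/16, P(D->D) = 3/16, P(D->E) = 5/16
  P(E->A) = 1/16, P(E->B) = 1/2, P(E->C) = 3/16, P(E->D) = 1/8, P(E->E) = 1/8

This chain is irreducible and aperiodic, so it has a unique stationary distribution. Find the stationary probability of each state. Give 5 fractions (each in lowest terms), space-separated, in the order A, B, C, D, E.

The stationary distribution satisfies pi = pi * P, i.e.:
  pi_A = 5/16*pi_A + 9/16*pi_B + 1/8*pi_C + 3/16*pi_D + 1/16*pi_E
  pi_B = 1/16*pi_A + 1/16*pi_B + 1/8*pi_C + 1/4*pi_D + 1/2*pi_E
  pi_C = 1/16*pi_A + 1/16*pi_B + 1/8*pi_C + 1/16*pi_D + 3/16*pi_E
  pi_D = 3/16*pi_A + 3/16*pi_B + 3/16*pi_C + 3/16*pi_D + 1/8*pi_E
  pi_E = 3/8*pi_A + 1/8*pi_B + 7/16*pi_C + 5/16*pi_D + 1/8*pi_E
with normalization: pi_A + pi_B + pi_C + pi_D + pi_E = 1.

Using the first 4 balance equations plus normalization, the linear system A*pi = b is:
  [-11/16, 9/16, 1/8, 3/16, 1/16] . pi = 0
  [1/16, -15/16, 1/8, 1/4, 1/2] . pi = 0
  [1/16, 1/16, -7/8, 1/16, 3/16] . pi = 0
  [3/16, 3/16, 3/16, -13/16, 1/8] . pi = 0
  [1, 1, 1, 1, 1] . pi = 1

Solving yields:
  pi_A = 1804/6893
  pi_B = 1462/6893
  pi_C = 693/6893
  pi_D = 1183/6893
  pi_E = 1751/6893

Verification (pi * P):
  1804/6893*5/16 + 1462/6893*9/16 + 693/6893*1/8 + 1183/6893*3/16 + 1751/6893*1/16 = 1804/6893 = pi_A  (ok)
  1804/6893*1/16 + 1462/6893*1/16 + 693/6893*1/8 + 1183/6893*1/4 + 1751/6893*1/2 = 1462/6893 = pi_B  (ok)
  1804/6893*1/16 + 1462/6893*1/16 + 693/6893*1/8 + 1183/6893*1/16 + 1751/6893*3/16 = 693/6893 = pi_C  (ok)
  1804/6893*3/16 + 1462/6893*3/16 + 693/6893*3/16 + 1183/6893*3/16 + 1751/6893*1/8 = 1183/6893 = pi_D  (ok)
  1804/6893*3/8 + 1462/6893*1/8 + 693/6893*7/16 + 1183/6893*5/16 + 1751/6893*1/8 = 1751/6893 = pi_E  (ok)

Answer: 1804/6893 1462/6893 693/6893 1183/6893 1751/6893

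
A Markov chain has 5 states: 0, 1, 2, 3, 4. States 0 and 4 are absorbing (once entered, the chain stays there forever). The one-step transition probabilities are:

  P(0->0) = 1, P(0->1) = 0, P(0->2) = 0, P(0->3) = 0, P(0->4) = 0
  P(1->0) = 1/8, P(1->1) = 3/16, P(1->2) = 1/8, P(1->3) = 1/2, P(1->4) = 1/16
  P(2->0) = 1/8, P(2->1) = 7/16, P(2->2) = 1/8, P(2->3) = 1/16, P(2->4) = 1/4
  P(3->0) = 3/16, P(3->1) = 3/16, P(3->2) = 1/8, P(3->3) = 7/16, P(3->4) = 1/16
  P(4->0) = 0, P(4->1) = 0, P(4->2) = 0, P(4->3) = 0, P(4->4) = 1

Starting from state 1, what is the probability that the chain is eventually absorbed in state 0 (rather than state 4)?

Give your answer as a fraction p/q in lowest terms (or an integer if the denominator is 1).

Answer: 329/516

Derivation:
Let a_i = P(absorbed in 0 | start in state i).
Boundary conditions: a_0 = 1, a_4 = 0.
For each transient state i, a_i = sum_j P(i->j) * a_j:
  a_1 = 1/8*a_0 + 3/16*a_1 + 1/8*a_2 + 1/2*a_3 + 1/16*a_4
  a_2 = 1/8*a_0 + 7/16*a_1 + 1/8*a_2 + 1/16*a_3 + 1/4*a_4
  a_3 = 3/16*a_0 + 3/16*a_1 + 1/8*a_2 + 7/16*a_3 + 1/16*a_4

Substituting a_0 = 1 and a_4 = 0, rearrange to (I - Q) a = r where r[i] = P(i -> 0):
  [13/16, -1/8, -1/2] . (a_1, a_2, a_3) = 1/8
  [-7/16, 7/8, -1/16] . (a_1, a_2, a_3) = 1/8
  [-3/16, -1/8, 9/16] . (a_1, a_2, a_3) = 3/16

Solving yields:
  a_1 = 329/516
  a_2 = 175/344
  a_3 = 85/129

Starting state is 1, so the absorption probability is a_1 = 329/516.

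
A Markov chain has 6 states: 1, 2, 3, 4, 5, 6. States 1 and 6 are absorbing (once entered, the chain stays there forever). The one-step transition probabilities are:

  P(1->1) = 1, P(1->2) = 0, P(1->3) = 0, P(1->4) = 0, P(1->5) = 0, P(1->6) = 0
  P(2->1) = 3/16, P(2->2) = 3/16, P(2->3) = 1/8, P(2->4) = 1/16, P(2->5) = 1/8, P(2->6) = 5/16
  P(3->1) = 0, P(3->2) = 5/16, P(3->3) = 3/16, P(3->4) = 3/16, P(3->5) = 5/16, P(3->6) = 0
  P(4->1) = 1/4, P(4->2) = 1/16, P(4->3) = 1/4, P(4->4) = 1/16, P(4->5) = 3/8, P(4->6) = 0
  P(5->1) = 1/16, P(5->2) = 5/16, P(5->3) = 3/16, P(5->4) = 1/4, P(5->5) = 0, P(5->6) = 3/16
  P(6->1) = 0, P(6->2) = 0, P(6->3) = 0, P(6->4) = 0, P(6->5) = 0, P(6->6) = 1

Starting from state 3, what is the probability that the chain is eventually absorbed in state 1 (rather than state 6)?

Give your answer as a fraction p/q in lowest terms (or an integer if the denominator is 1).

Let a_i = P(absorbed in 1 | start in state i).
Boundary conditions: a_1 = 1, a_6 = 0.
For each transient state i, a_i = sum_j P(i->j) * a_j:
  a_2 = 3/16*a_1 + 3/16*a_2 + 1/8*a_3 + 1/16*a_4 + 1/8*a_5 + 5/16*a_6
  a_3 = 0*a_1 + 5/16*a_2 + 3/16*a_3 + 3/16*a_4 + 5/16*a_5 + 0*a_6
  a_4 = 1/4*a_1 + 1/16*a_2 + 1/4*a_3 + 1/16*a_4 + 3/8*a_5 + 0*a_6
  a_5 = 1/16*a_1 + 5/16*a_2 + 3/16*a_3 + 1/4*a_4 + 0*a_5 + 3/16*a_6

Substituting a_1 = 1 and a_6 = 0, rearrange to (I - Q) a = r where r[i] = P(i -> 1):
  [13/16, -1/8, -1/16, -1/8] . (a_2, a_3, a_4, a_5) = 3/16
  [-5/16, 13/16, -3/16, -5/16] . (a_2, a_3, a_4, a_5) = 0
  [-1/16, -1/4, 15/16, -3/8] . (a_2, a_3, a_4, a_5) = 1/4
  [-5/16, -3/16, -1/4, 1] . (a_2, a_3, a_4, a_5) = 1/16

Solving yields:
  a_2 = 1845/4492
  a_3 = 2045/4492
  a_4 = 2625/4492
  a_5 = 1897/4492

Starting state is 3, so the absorption probability is a_3 = 2045/4492.

Answer: 2045/4492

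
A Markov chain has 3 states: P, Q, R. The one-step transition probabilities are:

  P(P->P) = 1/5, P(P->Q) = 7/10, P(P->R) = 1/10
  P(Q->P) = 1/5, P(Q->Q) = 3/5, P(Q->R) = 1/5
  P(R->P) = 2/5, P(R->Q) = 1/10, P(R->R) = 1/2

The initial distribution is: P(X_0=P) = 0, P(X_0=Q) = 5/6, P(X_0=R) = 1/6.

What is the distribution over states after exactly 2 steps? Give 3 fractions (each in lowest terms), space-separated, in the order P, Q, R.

Answer: 1/4 299/600 151/600

Derivation:
Propagating the distribution step by step (d_{t+1} = d_t * P):
d_0 = (P=0, Q=5/6, R=1/6)
  d_1[P] = 0*1/5 + 5/6*1/5 + 1/6*2/5 = 7/30
  d_1[Q] = 0*7/10 + 5/6*3/5 + 1/6*1/10 = 31/60
  d_1[R] = 0*1/10 + 5/6*1/5 + 1/6*1/2 = 1/4
d_1 = (P=7/30, Q=31/60, R=1/4)
  d_2[P] = 7/30*1/5 + 31/60*1/5 + 1/4*2/5 = 1/4
  d_2[Q] = 7/30*7/10 + 31/60*3/5 + 1/4*1/10 = 299/600
  d_2[R] = 7/30*1/10 + 31/60*1/5 + 1/4*1/2 = 151/600
d_2 = (P=1/4, Q=299/600, R=151/600)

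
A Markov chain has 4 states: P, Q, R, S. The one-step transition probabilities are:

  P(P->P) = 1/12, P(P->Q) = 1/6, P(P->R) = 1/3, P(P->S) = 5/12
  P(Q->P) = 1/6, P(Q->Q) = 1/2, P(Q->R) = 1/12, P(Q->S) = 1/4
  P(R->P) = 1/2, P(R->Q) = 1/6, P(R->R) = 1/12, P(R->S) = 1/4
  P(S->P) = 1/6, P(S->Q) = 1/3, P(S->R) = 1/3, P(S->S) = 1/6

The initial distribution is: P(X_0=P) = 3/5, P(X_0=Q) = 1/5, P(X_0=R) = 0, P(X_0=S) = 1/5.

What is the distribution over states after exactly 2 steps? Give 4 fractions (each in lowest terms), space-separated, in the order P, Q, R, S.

Propagating the distribution step by step (d_{t+1} = d_t * P):
d_0 = (P=3/5, Q=1/5, R=0, S=1/5)
  d_1[P] = 3/5*1/12 + 1/5*1/6 + 0*1/2 + 1/5*1/6 = 7/60
  d_1[Q] = 3/5*1/6 + 1/5*1/2 + 0*1/6 + 1/5*1/3 = 4/15
  d_1[R] = 3/5*1/3 + 1/5*1/12 + 0*1/12 + 1/5*1/3 = 17/60
  d_1[S] = 3/5*5/12 + 1/5*1/4 + 0*1/4 + 1/5*1/6 = 1/3
d_1 = (P=7/60, Q=4/15, R=17/60, S=1/3)
  d_2[P] = 7/60*1/12 + 4/15*1/6 + 17/60*1/2 + 1/3*1/6 = 181/720
  d_2[Q] = 7/60*1/6 + 4/15*1/2 + 17/60*1/6 + 1/3*1/3 = 14/45
  d_2[R] = 7/60*1/3 + 4/15*1/12 + 17/60*1/12 + 1/3*1/3 = 47/240
  d_2[S] = 7/60*5/12 + 4/15*1/4 + 17/60*1/4 + 1/3*1/6 = 29/120
d_2 = (P=181/720, Q=14/45, R=47/240, S=29/120)

Answer: 181/720 14/45 47/240 29/120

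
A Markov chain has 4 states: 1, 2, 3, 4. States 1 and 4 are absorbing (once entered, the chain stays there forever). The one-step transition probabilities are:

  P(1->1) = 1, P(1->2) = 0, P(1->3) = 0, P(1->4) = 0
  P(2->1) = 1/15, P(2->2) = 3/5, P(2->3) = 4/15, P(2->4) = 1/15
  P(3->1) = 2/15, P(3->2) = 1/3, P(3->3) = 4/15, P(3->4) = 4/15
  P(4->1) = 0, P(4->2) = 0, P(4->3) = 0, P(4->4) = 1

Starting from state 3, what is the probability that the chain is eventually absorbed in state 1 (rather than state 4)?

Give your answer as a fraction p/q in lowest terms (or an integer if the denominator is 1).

Let a_i = P(absorbed in 1 | start in state i).
Boundary conditions: a_1 = 1, a_4 = 0.
For each transient state i, a_i = sum_j P(i->j) * a_j:
  a_2 = 1/15*a_1 + 3/5*a_2 + 4/15*a_3 + 1/15*a_4
  a_3 = 2/15*a_1 + 1/3*a_2 + 4/15*a_3 + 4/15*a_4

Substituting a_1 = 1 and a_4 = 0, rearrange to (I - Q) a = r where r[i] = P(i -> 1):
  [2/5, -4/15] . (a_2, a_3) = 1/15
  [-1/3, 11/15] . (a_2, a_3) = 2/15

Solving yields:
  a_2 = 19/46
  a_3 = 17/46

Starting state is 3, so the absorption probability is a_3 = 17/46.

Answer: 17/46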